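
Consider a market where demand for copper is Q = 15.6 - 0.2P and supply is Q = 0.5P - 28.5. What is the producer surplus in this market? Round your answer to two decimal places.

9.00

Rewriting demand in inverse form: P = 78 - 5Q.
Rewriting supply in inverse form: P = 57 + 2Q.
Setting demand equal to supply, 21 = 7Q, so Q* = 3 and P* = 63.
The supply curve's price intercept is 57, so PS = (1/2)(Q*)(P* - 57) = (1/2)(3)(6) = 9.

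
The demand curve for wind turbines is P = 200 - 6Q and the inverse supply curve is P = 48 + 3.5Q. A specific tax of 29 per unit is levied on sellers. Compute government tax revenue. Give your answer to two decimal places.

375.47

Without the tax, 200 - 6Q = 48 + 3.5Q so Q* = 16 and P* = 104.
A tax on sellers shifts supply up by 29: 200 - 6Q = 48 + 3.5Q + 29, so Q_t = 12.9474. Buyers pay P_b = 122.3158; sellers receive P_s = P_b - 29 = 93.3158.
Revenue is the tax times quantity traded: 29 x 12.9474 = 375.4737.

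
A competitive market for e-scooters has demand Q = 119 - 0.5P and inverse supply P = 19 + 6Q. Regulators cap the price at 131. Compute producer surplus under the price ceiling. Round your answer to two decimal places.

Rewriting demand in inverse form: P = 238 - 2Q.
Without the control, 238 - 2Q = 19 + 6Q so Q* = 27.375 and P* = 183.25.
At P = 131, sellers supply (131 - 19)/6 = 18.6667 while buyers want more, so the quantity traded is 18.6667 at price 131.
PS is the triangle above supply below 131: (1/2)(18.6667)(131 - 19) = 1045.3333.

1045.33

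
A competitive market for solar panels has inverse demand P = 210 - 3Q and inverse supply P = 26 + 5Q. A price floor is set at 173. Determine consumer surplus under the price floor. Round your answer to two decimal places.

228.17

Free-market equilibrium: 210 - 3Q = 26 + 5Q gives Q* = 23, P* = 141.
At the floor price 173, quantity demanded is (210 - 173)/3 = 12.3333; demand is the short side, so Q = 12.3333 trades at P = 173.
CS is the triangle under demand above 173: (1/2)(12.3333)(210 - 173) = 228.1667.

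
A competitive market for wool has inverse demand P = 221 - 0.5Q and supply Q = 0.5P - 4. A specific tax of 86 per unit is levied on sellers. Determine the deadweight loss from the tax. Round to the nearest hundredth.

Rewriting supply in inverse form: P = 8 + 2Q.
Without the tax, 221 - 0.5Q = 8 + 2Q so Q* = 85.2 and P* = 178.4.
A tax on sellers shifts supply up by 86: 221 - 0.5Q = 8 + 2Q + 86, so Q_t = 50.8. Buyers pay P_b = 195.6; sellers receive P_s = P_b - 86 = 109.6.
The welfare triangle lost has base Q* - Q_t = 34.4 and height t = 86, so DWL = (1/2)(34.4)(86) = 1479.2.

1479.20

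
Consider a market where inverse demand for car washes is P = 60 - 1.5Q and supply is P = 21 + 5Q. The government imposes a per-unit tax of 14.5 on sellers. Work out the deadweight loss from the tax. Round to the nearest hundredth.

16.17

Pre-tax equilibrium: 60 - 1.5Q = 21 + 5Q gives Q* = 6, P* = 51.
A tax on sellers shifts supply up by 14.5: 60 - 1.5Q = 21 + 5Q + 14.5, so Q_t = 3.7692. Buyers pay P_b = 54.3462; sellers receive P_s = P_b - 14.5 = 39.8462.
The welfare triangle lost has base Q* - Q_t = 2.2308 and height t = 14.5, so DWL = (1/2)(2.2308)(14.5) = 16.1731.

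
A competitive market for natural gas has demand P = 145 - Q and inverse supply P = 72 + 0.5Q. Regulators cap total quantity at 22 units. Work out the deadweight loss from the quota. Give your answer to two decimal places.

Unrestricted equilibrium: Q* = (145 - 72)/(1 + 0.5) = 48.6667.
At Q = 22 the demand price is 145 - (22) = 123 and the supply price is 72 + 0.5(22) = 83.
DWL = (1/2)(gap between curves at 22) x (Q* - 22) = (1/2)(40)(26.6667) = 533.3333.

533.33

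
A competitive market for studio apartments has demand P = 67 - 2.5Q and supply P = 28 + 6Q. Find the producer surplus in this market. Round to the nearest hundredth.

63.16

Equilibrium: 67 - 2.5Q = 28 + 6Q, so Q* = 4.5882 and P* = 55.5294.
PS is the area between P* and the supply curve from 0 to Q*: (1/2)(4.5882)(27.5294) = 63.1557.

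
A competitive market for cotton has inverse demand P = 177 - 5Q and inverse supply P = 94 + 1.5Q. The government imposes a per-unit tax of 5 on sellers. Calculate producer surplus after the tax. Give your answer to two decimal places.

Without the tax, 177 - 5Q = 94 + 1.5Q so Q* = 12.7692 and P* = 113.1538.
With the tax, sellers need 5 more per unit: 177 - 5Q = 94 + 1.5Q + 5, so Q_t = 12. Buyers pay P_b = 117; sellers receive P_s = P_b - 5 = 112.
PS = (1/2)(Q_t)(P_s - 94) = (1/2)(12)(18) = 108.

108.00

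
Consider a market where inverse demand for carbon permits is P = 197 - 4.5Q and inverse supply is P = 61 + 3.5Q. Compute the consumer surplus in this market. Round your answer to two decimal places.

Set 197 - 4.5Q = 61 + 3.5Q, which gives 136 = 8Q, so Q* = 17 and P* = 197 - 4.5(17) = 120.5.
CS is the area between the demand curve and P* from 0 to Q*: (1/2)(17)(76.5) = 650.25.

650.25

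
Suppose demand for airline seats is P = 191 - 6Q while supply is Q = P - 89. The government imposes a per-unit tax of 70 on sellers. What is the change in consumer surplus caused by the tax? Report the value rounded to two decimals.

-574.29

Rewriting supply in inverse form: P = 89 + Q.
Without the tax, 191 - 6Q = 89 + Q so Q* = 14.5714 and P* = 103.5714.
With the tax, sellers need 70 more per unit: 191 - 6Q = 89 + Q + 70, so Q_t = 4.5714. Buyers pay P_b = 163.5714; sellers receive P_s = P_b - 70 = 93.5714.
Consumers lose the trapezoid between P* and P_b out to Q_t plus the triangle from Q_t to Q*: change in CS = 62.6939 - 636.9796 = -574.2857.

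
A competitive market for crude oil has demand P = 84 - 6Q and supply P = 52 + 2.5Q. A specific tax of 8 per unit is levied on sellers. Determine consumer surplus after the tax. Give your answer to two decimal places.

23.92

Without the tax, 84 - 6Q = 52 + 2.5Q so Q* = 3.7647 and P* = 61.4118.
With the tax, sellers need 8 more per unit: 84 - 6Q = 52 + 2.5Q + 8, so Q_t = 2.8235. Buyers pay P_b = 67.0588; sellers receive P_s = P_b - 8 = 59.0588.
CS = (1/2)(Q_t)(84 - P_b) = (1/2)(2.8235)(16.9412) = 23.917.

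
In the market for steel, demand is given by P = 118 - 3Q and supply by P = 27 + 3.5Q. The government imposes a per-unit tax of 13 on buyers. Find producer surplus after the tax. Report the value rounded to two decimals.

Without the tax, 118 - 3Q = 27 + 3.5Q so Q* = 14 and P* = 76.
A tax on buyers shifts demand down by 13: (118 - 13) - 3Q = 27 + 3.5Q, so Q_t = 12. Buyers pay P_b = 82; sellers receive P_s = P_b - 13 = 69.
Producer surplus is the triangle above supply below P_s: (1/2)(12)(69 - 27) = 252.

252.00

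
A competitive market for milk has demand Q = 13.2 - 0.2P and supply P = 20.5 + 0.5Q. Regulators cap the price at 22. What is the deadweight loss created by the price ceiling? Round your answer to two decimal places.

76.45

Rewriting demand in inverse form: P = 66 - 5Q.
Without the control, 66 - 5Q = 20.5 + 0.5Q so Q* = 8.2727 and P* = 24.6364.
At P = 22, sellers supply (22 - 20.5)/0.5 = 3 while buyers want more, so the quantity traded is 3 at price 22.
At Q = 3 the demand price is 51 and the supply price is 22. Deadweight loss is the triangle between the curves from 3 to 8.2727: (1/2)(51 - 22)(8.2727 - 3) = 76.4545.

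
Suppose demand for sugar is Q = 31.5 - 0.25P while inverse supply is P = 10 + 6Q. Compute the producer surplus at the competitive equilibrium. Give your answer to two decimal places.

Rewriting demand in inverse form: P = 126 - 4Q.
Equilibrium: 126 - 4Q = 10 + 6Q, so Q* = 11.6 and P* = 79.6.
The supply curve's price intercept is 10, so PS = (1/2)(Q*)(P* - 10) = (1/2)(11.6)(69.6) = 403.68.

403.68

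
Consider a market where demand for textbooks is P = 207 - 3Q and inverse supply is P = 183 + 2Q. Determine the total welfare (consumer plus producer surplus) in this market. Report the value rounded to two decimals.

57.60

Equilibrium: 207 - 3Q = 183 + 2Q, so Q* = 4.8 and P* = 192.6.
CS = (1/2)(4.8)(14.4) = 34.56 and PS = (1/2)(4.8)(9.6) = 23.04, so total surplus = 57.6.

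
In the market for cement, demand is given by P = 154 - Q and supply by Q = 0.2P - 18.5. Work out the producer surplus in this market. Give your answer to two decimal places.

Rewriting supply in inverse form: P = 92.5 + 5Q.
Set 154 - Q = 92.5 + 5Q, which gives 61.5 = 6Q, so Q* = 10.25 and P* = 154 - (10.25) = 143.75.
PS is the area between P* and the supply curve from 0 to Q*: (1/2)(10.25)(51.25) = 262.6562.

262.66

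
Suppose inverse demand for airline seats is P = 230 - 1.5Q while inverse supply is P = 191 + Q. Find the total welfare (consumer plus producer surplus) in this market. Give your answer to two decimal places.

Set 230 - 1.5Q = 191 + Q, which gives 39 = 2.5Q, so Q* = 15.6 and P* = 230 - 1.5(15.6) = 206.6.
Total surplus is the full triangle between the curves from 0 to Q*: (1/2)(15.6)(230 - 191) = 304.2.

304.20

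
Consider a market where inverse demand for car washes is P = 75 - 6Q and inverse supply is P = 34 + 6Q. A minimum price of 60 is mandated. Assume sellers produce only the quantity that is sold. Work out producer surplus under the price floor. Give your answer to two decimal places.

46.25

Free-market equilibrium: 75 - 6Q = 34 + 6Q gives Q* = 3.4167, P* = 54.5.
At P = 60, buyers demand (75 - 60)/6 = 2.5 while sellers would supply more, so the quantity traded is 2.5 at price 60.
The supply price at Q = 2.5 is 49. PS is the trapezoid between 60 and supply over [0, 2.5]: (1/2)[(60 - 34) + (60 - 49)](2.5) = 46.25.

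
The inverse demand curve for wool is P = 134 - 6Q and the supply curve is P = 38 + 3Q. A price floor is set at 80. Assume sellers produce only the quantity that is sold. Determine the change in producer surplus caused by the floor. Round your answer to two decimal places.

Without the control, 134 - 6Q = 38 + 3Q so Q* = 10.6667 and P* = 70.
At the floor price 80, quantity demanded is (134 - 80)/6 = 9; demand is the short side, so Q = 9 trades at P = 80.
PS goes from (1/2)(10.6667)(32) = 170.6667 to 256.5 (computed as (80 - 38)(9) - (1/2)(3)(9)^2), a change of 85.8333.

85.83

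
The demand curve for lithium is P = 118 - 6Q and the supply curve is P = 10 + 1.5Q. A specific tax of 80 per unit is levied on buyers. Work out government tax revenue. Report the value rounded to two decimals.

298.67

Pre-tax equilibrium: 118 - 6Q = 10 + 1.5Q gives Q* = 14.4, P* = 31.6.
With the tax, buyers' net willingness to pay falls by 80: (118 - 80) - 6Q = 10 + 1.5Q, so Q_t = 3.7333. Buyers pay P_b = 95.6; sellers receive P_s = P_b - 80 = 15.6.
Tax revenue = t x Q_t = 80 x 3.7333 = 298.6667.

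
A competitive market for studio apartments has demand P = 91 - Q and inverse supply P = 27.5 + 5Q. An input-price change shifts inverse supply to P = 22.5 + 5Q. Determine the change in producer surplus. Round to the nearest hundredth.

45.83

Initial equilibrium: Q_0 = 10.5833, P_0 = 80.4167; CS_0 = (1/2)(10.5833)(10.5833) = 56.0035, PS_0 = (1/2)(10.5833)(52.9167) = 280.0174.
New equilibrium: 91 - Q = 22.5 + 5Q gives Q_1 = 11.4167, P_1 = 79.5833; CS_1 = 65.1701, PS_1 = 325.8507.
Change in producer surplus = 325.8507 - 280.0174 = 45.8333.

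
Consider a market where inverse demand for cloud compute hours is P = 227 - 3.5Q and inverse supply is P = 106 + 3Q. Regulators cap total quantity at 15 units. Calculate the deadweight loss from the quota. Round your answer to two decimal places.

42.48

Without the quota, 227 - 3.5Q = 106 + 3Q gives Q* = 18.6154.
At Q = 15 the demand price is 227 - 3.5(15) = 174.5 and the supply price is 106 + 3(15) = 151.
Deadweight loss is the triangle between the curves from 15 to 18.6154: (1/2)(174.5 - 151)(18.6154 - 15) = 42.4808.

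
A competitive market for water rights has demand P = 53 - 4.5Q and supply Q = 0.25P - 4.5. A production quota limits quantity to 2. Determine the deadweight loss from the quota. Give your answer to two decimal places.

Rewriting supply in inverse form: P = 18 + 4Q.
Unrestricted equilibrium: Q* = (53 - 18)/(4.5 + 4) = 4.1176.
At Q = 2 the demand price is 53 - 4.5(2) = 44 and the supply price is 18 + 4(2) = 26.
Deadweight loss is the triangle between the curves from 2 to 4.1176: (1/2)(44 - 26)(4.1176 - 2) = 19.0588.

19.06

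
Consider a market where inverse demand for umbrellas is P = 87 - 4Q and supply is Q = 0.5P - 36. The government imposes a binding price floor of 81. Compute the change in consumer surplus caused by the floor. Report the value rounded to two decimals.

Rewriting supply in inverse form: P = 72 + 2Q.
Free-market equilibrium: 87 - 4Q = 72 + 2Q gives Q* = 2.5, P* = 77.
At the floor price 81, quantity demanded is (87 - 81)/4 = 1.5; demand is the short side, so Q = 1.5 trades at P = 81.
CS goes from (1/2)(2.5)(10) = 12.5 to 4.5 (computed as (87 - 81)(1.5) - (1/2)(4)(1.5)^2), a change of -8.

-8.00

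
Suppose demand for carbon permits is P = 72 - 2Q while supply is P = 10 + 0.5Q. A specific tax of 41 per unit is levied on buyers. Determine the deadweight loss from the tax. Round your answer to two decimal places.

336.20

Pre-tax equilibrium: 72 - 2Q = 10 + 0.5Q gives Q* = 24.8, P* = 22.4.
A tax on buyers shifts demand down by 41: (72 - 41) - 2Q = 10 + 0.5Q, so Q_t = 8.4. Buyers pay P_b = 55.2; sellers receive P_s = P_b - 41 = 14.2.
The welfare triangle lost has base Q* - Q_t = 16.4 and height t = 41, so DWL = (1/2)(16.4)(41) = 336.2.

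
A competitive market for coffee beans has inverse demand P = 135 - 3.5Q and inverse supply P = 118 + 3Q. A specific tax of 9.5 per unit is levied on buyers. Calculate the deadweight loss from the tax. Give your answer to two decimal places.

Pre-tax equilibrium: 135 - 3.5Q = 118 + 3Q gives Q* = 2.6154, P* = 125.8462.
A tax on buyers shifts demand down by 9.5: (135 - 9.5) - 3.5Q = 118 + 3Q, so Q_t = 1.1538. Buyers pay P_b = 130.9615; sellers receive P_s = P_b - 9.5 = 121.4615.
Deadweight loss is the triangle between the curves from Q_t to Q*: (1/2)(2.6154 - 1.1538)(9.5) = 6.9423.

6.94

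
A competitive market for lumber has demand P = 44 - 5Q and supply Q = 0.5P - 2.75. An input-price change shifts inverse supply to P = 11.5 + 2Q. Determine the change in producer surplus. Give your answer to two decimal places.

Rewriting supply in inverse form: P = 5.5 + 2Q.
Initial equilibrium: Q_0 = 5.5, P_0 = 16.5; CS_0 = (1/2)(5.5)(27.5) = 75.625, PS_0 = (1/2)(5.5)(11) = 30.25.
New equilibrium: 44 - 5Q = 11.5 + 2Q gives Q_1 = 4.6429, P_1 = 20.7857; CS_1 = 53.8903, PS_1 = 21.5561.
Change in producer surplus = 21.5561 - 30.25 = -8.6939.

-8.69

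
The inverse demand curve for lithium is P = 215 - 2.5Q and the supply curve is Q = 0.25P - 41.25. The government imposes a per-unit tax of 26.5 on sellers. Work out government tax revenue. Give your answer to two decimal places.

Rewriting supply in inverse form: P = 165 + 4Q.
Pre-tax equilibrium: 215 - 2.5Q = 165 + 4Q gives Q* = 7.6923, P* = 195.7692.
With the tax, sellers need 26.5 more per unit: 215 - 2.5Q = 165 + 4Q + 26.5, so Q_t = 3.6154. Buyers pay P_b = 205.9615; sellers receive P_s = P_b - 26.5 = 179.4615.
Revenue is the tax times quantity traded: 26.5 x 3.6154 = 95.8077.

95.81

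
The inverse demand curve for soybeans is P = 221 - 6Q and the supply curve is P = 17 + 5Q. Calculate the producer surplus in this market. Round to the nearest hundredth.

859.83

Setting demand equal to supply, 204 = 11Q, so Q* = 18.5455 and P* = 109.7273.
Producer surplus is the triangle above supply below P*: (1/2)(18.5455)(109.7273 - 17) = (1/2)(18.5455)(92.7273) = 859.8347.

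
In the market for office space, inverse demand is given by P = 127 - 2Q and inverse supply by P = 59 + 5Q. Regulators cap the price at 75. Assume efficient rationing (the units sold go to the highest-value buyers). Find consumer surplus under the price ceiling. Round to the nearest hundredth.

156.16

Without the control, 127 - 2Q = 59 + 5Q so Q* = 9.7143 and P* = 107.5714.
At the ceiling price 75, quantity supplied is (75 - 59)/5 = 3.2; supply is the short side, so Q = 3.2 trades at P = 75.
The demand price at Q = 3.2 is 120.6. CS is the trapezoid between demand and 75 over [0, 3.2]: (1/2)[(127 - 75) + (120.6 - 75)](3.2) = 156.16.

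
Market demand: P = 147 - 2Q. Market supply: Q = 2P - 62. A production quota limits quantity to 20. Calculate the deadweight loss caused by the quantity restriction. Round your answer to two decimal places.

Rewriting supply in inverse form: P = 31 + 0.5Q.
Unrestricted equilibrium: Q* = (147 - 31)/(2 + 0.5) = 46.4.
At Q = 20 the demand price is 147 - 2(20) = 107 and the supply price is 31 + 0.5(20) = 41.
Deadweight loss is the triangle between the curves from 20 to 46.4: (1/2)(107 - 41)(46.4 - 20) = 871.2.

871.20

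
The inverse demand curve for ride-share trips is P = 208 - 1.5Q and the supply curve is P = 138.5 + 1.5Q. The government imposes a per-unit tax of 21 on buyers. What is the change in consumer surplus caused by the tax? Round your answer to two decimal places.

Pre-tax equilibrium: 208 - 1.5Q = 138.5 + 1.5Q gives Q* = 23.1667, P* = 173.25.
With the tax, buyers' net willingness to pay falls by 21: (208 - 21) - 1.5Q = 138.5 + 1.5Q, so Q_t = 16.1667. Buyers pay P_b = 183.75; sellers receive P_s = P_b - 21 = 162.75.
Consumers lose the trapezoid between P* and P_b out to Q_t plus the triangle from Q_t to Q*: change in CS = 196.0208 - 402.5208 = -206.5.

-206.50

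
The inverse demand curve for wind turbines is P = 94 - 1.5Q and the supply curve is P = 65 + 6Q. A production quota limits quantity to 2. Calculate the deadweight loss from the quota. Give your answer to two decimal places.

Unrestricted equilibrium: Q* = (94 - 65)/(1.5 + 6) = 3.8667.
At Q = 2 the demand price is 94 - 1.5(2) = 91 and the supply price is 65 + 6(2) = 77.
Deadweight loss is the triangle between the curves from 2 to 3.8667: (1/2)(91 - 77)(3.8667 - 2) = 13.0667.

13.07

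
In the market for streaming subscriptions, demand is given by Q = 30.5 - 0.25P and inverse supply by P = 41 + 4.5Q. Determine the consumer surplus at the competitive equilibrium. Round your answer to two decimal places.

Rewriting demand in inverse form: P = 122 - 4Q.
Equilibrium: 122 - 4Q = 41 + 4.5Q, so Q* = 9.5294 and P* = 83.8824.
The demand choke price is 122, so CS = (1/2)(Q*)(122 - P*) = (1/2)(9.5294)(38.1176) = 181.6194.

181.62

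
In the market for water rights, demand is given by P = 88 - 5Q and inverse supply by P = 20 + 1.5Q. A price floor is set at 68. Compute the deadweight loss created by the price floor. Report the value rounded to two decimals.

Without the control, 88 - 5Q = 20 + 1.5Q so Q* = 10.4615 and P* = 35.6923.
At the floor price 68, quantity demanded is (88 - 68)/5 = 4; demand is the short side, so Q = 4 trades at P = 68.
The lost-trades triangle has base Q* - 4 = 6.4615 and height equal to the gap between the curves at Q = 4, which is 68 - 26 = 42. DWL = (1/2)(6.4615)(42) = 135.6923.

135.69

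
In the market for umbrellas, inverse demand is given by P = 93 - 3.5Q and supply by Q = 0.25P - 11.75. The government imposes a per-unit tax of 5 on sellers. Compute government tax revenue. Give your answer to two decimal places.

Rewriting supply in inverse form: P = 47 + 4Q.
Pre-tax equilibrium: 93 - 3.5Q = 47 + 4Q gives Q* = 6.1333, P* = 71.5333.
With the tax, sellers need 5 more per unit: 93 - 3.5Q = 47 + 4Q + 5, so Q_t = 5.4667. Buyers pay P_b = 73.8667; sellers receive P_s = P_b - 5 = 68.8667.
Revenue is the tax times quantity traded: 5 x 5.4667 = 27.3333.

27.33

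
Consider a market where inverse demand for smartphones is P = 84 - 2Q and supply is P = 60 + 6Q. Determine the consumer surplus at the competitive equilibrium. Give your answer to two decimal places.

9.00

Set 84 - 2Q = 60 + 6Q, which gives 24 = 8Q, so Q* = 3 and P* = 84 - 2(3) = 78.
CS is the area between the demand curve and P* from 0 to Q*: (1/2)(3)(6) = 9.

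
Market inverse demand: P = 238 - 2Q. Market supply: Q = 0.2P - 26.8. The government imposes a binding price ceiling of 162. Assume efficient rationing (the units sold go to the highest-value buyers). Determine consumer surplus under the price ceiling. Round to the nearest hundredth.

394.24

Rewriting supply in inverse form: P = 134 + 5Q.
Without the control, 238 - 2Q = 134 + 5Q so Q* = 14.8571 and P* = 208.2857.
At P = 162, sellers supply (162 - 134)/5 = 5.6 while buyers want more, so the quantity traded is 5.6 at price 162.
The demand price at Q = 5.6 is 226.8. CS is the trapezoid between demand and 162 over [0, 5.6]: (1/2)[(238 - 162) + (226.8 - 162)](5.6) = 394.24.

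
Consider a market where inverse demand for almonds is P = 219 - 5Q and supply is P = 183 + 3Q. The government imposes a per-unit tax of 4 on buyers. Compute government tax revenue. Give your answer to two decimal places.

Pre-tax equilibrium: 219 - 5Q = 183 + 3Q gives Q* = 4.5, P* = 196.5.
A tax on buyers shifts demand down by 4: (219 - 4) - 5Q = 183 + 3Q, so Q_t = 4. Buyers pay P_b = 199; sellers receive P_s = P_b - 4 = 195.
Revenue is the tax times quantity traded: 4 x 4 = 16.

16.00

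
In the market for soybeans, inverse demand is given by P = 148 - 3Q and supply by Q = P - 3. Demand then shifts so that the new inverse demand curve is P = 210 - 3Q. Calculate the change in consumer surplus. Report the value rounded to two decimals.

Rewriting supply in inverse form: P = 3 + Q.
Initial equilibrium: Q_0 = 36.25, P_0 = 39.25; CS_0 = (1/2)(36.25)(108.75) = 1971.0938, PS_0 = (1/2)(36.25)(36.25) = 657.0312.
New equilibrium: 210 - 3Q = 3 + Q gives Q_1 = 51.75, P_1 = 54.75; CS_1 = 4017.0938, PS_1 = 1339.0312.
Change in consumer surplus = 4017.0938 - 1971.0938 = 2046.

2046.00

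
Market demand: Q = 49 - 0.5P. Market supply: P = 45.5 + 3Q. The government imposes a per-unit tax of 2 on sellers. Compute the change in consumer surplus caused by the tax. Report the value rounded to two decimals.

-8.24

Rewriting demand in inverse form: P = 98 - 2Q.
Without the tax, 98 - 2Q = 45.5 + 3Q so Q* = 10.5 and P* = 77.
A tax on sellers shifts supply up by 2: 98 - 2Q = 45.5 + 3Q + 2, so Q_t = 10.1. Buyers pay P_b = 77.8; sellers receive P_s = P_b - 2 = 75.8.
CS falls from (1/2)(10.5)(21) = 110.25 to (1/2)(10.1)(20.2) = 102.01, a change of -8.24.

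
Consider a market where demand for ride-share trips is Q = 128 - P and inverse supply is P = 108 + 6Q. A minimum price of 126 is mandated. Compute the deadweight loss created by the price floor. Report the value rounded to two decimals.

Rewriting demand in inverse form: P = 128 - Q.
Free-market equilibrium: 128 - Q = 108 + 6Q gives Q* = 2.8571, P* = 125.1429.
At P = 126, buyers demand (128 - 126)/1 = 2 while sellers would supply more, so the quantity traded is 2 at price 126.
The lost-trades triangle has base Q* - 2 = 0.8571 and height equal to the gap between the curves at Q = 2, which is 126 - 120 = 6. DWL = (1/2)(0.8571)(6) = 2.5714.

2.57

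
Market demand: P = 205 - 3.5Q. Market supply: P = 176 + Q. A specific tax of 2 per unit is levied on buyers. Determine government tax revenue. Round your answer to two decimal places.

12.00

Pre-tax equilibrium: 205 - 3.5Q = 176 + Q gives Q* = 6.4444, P* = 182.4444.
With the tax, buyers' net willingness to pay falls by 2: (205 - 2) - 3.5Q = 176 + Q, so Q_t = 6. Buyers pay P_b = 184; sellers receive P_s = P_b - 2 = 182.
Revenue is the tax times quantity traded: 2 x 6 = 12.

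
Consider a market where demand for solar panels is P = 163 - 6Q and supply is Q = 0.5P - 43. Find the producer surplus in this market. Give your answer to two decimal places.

Rewriting supply in inverse form: P = 86 + 2Q.
Setting demand equal to supply, 77 = 8Q, so Q* = 9.625 and P* = 105.25.
PS is the area between P* and the supply curve from 0 to Q*: (1/2)(9.625)(19.25) = 92.6406.

92.64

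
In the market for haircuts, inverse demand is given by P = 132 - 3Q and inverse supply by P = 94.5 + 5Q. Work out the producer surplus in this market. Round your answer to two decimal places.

Set 132 - 3Q = 94.5 + 5Q, which gives 37.5 = 8Q, so Q* = 4.6875 and P* = 132 - 3(4.6875) = 117.9375.
The supply curve's price intercept is 94.5, so PS = (1/2)(Q*)(P* - 94.5) = (1/2)(4.6875)(23.4375) = 54.9316.

54.93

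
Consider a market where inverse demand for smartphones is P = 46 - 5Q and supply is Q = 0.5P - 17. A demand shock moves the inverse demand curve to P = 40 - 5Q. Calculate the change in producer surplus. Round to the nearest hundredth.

Rewriting supply in inverse form: P = 34 + 2Q.
Initial equilibrium: Q_0 = 1.7143, P_0 = 37.4286; CS_0 = (1/2)(1.7143)(8.5714) = 7.3469, PS_0 = (1/2)(1.7143)(3.4286) = 2.9388.
New equilibrium: 40 - 5Q = 34 + 2Q gives Q_1 = 0.8571, P_1 = 35.7143; CS_1 = 1.8367, PS_1 = 0.7347.
Change in producer surplus = 0.7347 - 2.9388 = -2.2041.

-2.20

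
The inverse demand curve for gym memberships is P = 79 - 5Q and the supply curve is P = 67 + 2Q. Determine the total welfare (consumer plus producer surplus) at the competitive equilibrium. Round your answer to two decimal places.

10.29

Set 79 - 5Q = 67 + 2Q, which gives 12 = 7Q, so Q* = 1.7143 and P* = 79 - 5(1.7143) = 70.4286.
Total surplus is the full triangle between the curves from 0 to Q*: (1/2)(1.7143)(79 - 67) = 10.2857.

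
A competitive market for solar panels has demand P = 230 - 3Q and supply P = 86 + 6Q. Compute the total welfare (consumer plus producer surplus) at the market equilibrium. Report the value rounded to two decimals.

1152.00

Setting demand equal to supply, 144 = 9Q, so Q* = 16 and P* = 182.
Total surplus is the full triangle between the curves from 0 to Q*: (1/2)(16)(230 - 86) = 1152.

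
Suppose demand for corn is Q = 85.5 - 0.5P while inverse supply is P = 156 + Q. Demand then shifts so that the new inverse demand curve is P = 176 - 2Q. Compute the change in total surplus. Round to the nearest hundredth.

Rewriting demand in inverse form: P = 171 - 2Q.
Initial equilibrium: Q_0 = 5, P_0 = 161; CS_0 = (1/2)(5)(10) = 25, PS_0 = (1/2)(5)(5) = 12.5.
New equilibrium: 176 - 2Q = 156 + Q gives Q_1 = 6.6667, P_1 = 162.6667; CS_1 = 44.4444, PS_1 = 22.2222.
Change in total surplus = (44.4444 + 22.2222) - (25 + 12.5) = 29.1667.

29.17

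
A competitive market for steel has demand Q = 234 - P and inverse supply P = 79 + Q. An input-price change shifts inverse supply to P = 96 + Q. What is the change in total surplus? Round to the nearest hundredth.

-1245.25

Rewriting demand in inverse form: P = 234 - Q.
Initial equilibrium: Q_0 = 77.5, P_0 = 156.5; CS_0 = (1/2)(77.5)(77.5) = 3003.125, PS_0 = (1/2)(77.5)(77.5) = 3003.125.
New equilibrium: 234 - Q = 96 + Q gives Q_1 = 69, P_1 = 165; CS_1 = 2380.5, PS_1 = 2380.5.
Change in total surplus = (2380.5 + 2380.5) - (3003.125 + 3003.125) = -1245.25.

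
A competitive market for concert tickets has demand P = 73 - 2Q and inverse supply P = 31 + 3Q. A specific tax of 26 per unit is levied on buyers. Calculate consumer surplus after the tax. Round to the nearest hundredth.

10.24

Without the tax, 73 - 2Q = 31 + 3Q so Q* = 8.4 and P* = 56.2.
With the tax, buyers' net willingness to pay falls by 26: (73 - 26) - 2Q = 31 + 3Q, so Q_t = 3.2. Buyers pay P_b = 66.6; sellers receive P_s = P_b - 26 = 40.6.
Consumer surplus is the triangle under demand above P_b: (1/2)(3.2)(73 - 66.6) = 10.24.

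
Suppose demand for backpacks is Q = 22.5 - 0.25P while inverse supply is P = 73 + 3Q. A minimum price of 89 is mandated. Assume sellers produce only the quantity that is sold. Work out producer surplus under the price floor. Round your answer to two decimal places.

3.91

Rewriting demand in inverse form: P = 90 - 4Q.
Free-market equilibrium: 90 - 4Q = 73 + 3Q gives Q* = 2.4286, P* = 80.2857.
At the floor price 89, quantity demanded is (90 - 89)/4 = 0.25; demand is the short side, so Q = 0.25 trades at P = 89.
The supply price at Q = 0.25 is 73.75. PS is the trapezoid between 89 and supply over [0, 0.25]: (1/2)[(89 - 73) + (89 - 73.75)](0.25) = 3.9062.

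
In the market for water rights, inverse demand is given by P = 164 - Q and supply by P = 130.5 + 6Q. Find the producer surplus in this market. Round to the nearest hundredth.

68.71

Equilibrium: 164 - Q = 130.5 + 6Q, so Q* = 4.7857 and P* = 159.2143.
Producer surplus is the triangle above supply below P*: (1/2)(4.7857)(159.2143 - 130.5) = (1/2)(4.7857)(28.7143) = 68.7092.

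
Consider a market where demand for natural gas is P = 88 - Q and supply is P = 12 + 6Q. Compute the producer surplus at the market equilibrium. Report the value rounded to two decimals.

Set 88 - Q = 12 + 6Q, which gives 76 = 7Q, so Q* = 10.8571 and P* = 88 - (10.8571) = 77.1429.
Producer surplus is the triangle above supply below P*: (1/2)(10.8571)(77.1429 - 12) = (1/2)(10.8571)(65.1429) = 353.6327.

353.63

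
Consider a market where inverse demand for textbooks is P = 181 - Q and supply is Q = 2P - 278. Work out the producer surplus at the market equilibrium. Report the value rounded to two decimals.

Rewriting supply in inverse form: P = 139 + 0.5Q.
Equilibrium: 181 - Q = 139 + 0.5Q, so Q* = 28 and P* = 153.
Producer surplus is the triangle above supply below P*: (1/2)(28)(153 - 139) = (1/2)(28)(14) = 196.

196.00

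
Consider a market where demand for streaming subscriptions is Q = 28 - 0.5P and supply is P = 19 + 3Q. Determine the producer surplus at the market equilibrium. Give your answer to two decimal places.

Rewriting demand in inverse form: P = 56 - 2Q.
Setting demand equal to supply, 37 = 5Q, so Q* = 7.4 and P* = 41.2.
Producer surplus is the triangle above supply below P*: (1/2)(7.4)(41.2 - 19) = (1/2)(7.4)(22.2) = 82.14.

82.14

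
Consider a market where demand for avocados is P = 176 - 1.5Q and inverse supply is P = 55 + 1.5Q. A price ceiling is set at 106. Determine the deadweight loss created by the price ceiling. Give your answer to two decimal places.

60.17

Free-market equilibrium: 176 - 1.5Q = 55 + 1.5Q gives Q* = 40.3333, P* = 115.5.
At P = 106, sellers supply (106 - 55)/1.5 = 34 while buyers want more, so the quantity traded is 34 at price 106.
At Q = 34 the demand price is 125 and the supply price is 106. Deadweight loss is the triangle between the curves from 34 to 40.3333: (1/2)(125 - 106)(40.3333 - 34) = 60.1667.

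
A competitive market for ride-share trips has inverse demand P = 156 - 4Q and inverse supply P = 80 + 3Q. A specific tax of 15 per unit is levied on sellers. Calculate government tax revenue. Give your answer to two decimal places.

Without the tax, 156 - 4Q = 80 + 3Q so Q* = 10.8571 and P* = 112.5714.
With the tax, sellers need 15 more per unit: 156 - 4Q = 80 + 3Q + 15, so Q_t = 8.7143. Buyers pay P_b = 121.1429; sellers receive P_s = P_b - 15 = 106.1429.
Revenue is the tax times quantity traded: 15 x 8.7143 = 130.7143.

130.71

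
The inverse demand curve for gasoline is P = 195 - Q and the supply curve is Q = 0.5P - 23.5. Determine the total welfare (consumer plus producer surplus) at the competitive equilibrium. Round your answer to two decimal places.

Rewriting supply in inverse form: P = 47 + 2Q.
Set 195 - Q = 47 + 2Q, which gives 148 = 3Q, so Q* = 49.3333 and P* = 195 - (49.3333) = 145.6667.
Total surplus is the full triangle between the curves from 0 to Q*: (1/2)(49.3333)(195 - 47) = 3650.6667.

3650.67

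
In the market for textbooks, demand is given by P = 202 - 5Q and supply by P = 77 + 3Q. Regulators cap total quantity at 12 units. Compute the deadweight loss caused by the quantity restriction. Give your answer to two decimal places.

52.56

Without the quota, 202 - 5Q = 77 + 3Q gives Q* = 15.625.
At Q = 12 the demand price is 202 - 5(12) = 142 and the supply price is 77 + 3(12) = 113.
Deadweight loss is the triangle between the curves from 12 to 15.625: (1/2)(142 - 113)(15.625 - 12) = 52.5625.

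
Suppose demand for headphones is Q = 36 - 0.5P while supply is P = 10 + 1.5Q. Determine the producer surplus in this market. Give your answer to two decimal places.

235.35

Rewriting demand in inverse form: P = 72 - 2Q.
Equilibrium: 72 - 2Q = 10 + 1.5Q, so Q* = 17.7143 and P* = 36.5714.
PS is the area between P* and the supply curve from 0 to Q*: (1/2)(17.7143)(26.5714) = 235.3469.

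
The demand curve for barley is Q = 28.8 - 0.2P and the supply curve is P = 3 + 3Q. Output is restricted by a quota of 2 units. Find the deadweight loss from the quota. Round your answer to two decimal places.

976.56

Rewriting demand in inverse form: P = 144 - 5Q.
Unrestricted equilibrium: Q* = (144 - 3)/(5 + 3) = 17.625.
At Q = 2 the demand price is 144 - 5(2) = 134 and the supply price is 3 + 3(2) = 9.
Deadweight loss is the triangle between the curves from 2 to 17.625: (1/2)(134 - 9)(17.625 - 2) = 976.5625.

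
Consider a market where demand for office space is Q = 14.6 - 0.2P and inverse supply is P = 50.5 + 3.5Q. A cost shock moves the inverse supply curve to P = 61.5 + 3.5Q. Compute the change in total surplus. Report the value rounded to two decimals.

Rewriting demand in inverse form: P = 73 - 5Q.
Initial equilibrium: Q_0 = 2.6471, P_0 = 59.7647; CS_0 = (1/2)(2.6471)(13.2353) = 17.5173, PS_0 = (1/2)(2.6471)(9.2647) = 12.2621.
New equilibrium: 73 - 5Q = 61.5 + 3.5Q gives Q_1 = 1.3529, P_1 = 66.2353; CS_1 = 4.5761, PS_1 = 3.2033.
Change in total surplus = (4.5761 + 3.2033) - (17.5173 + 12.2621) = -22.

-22.00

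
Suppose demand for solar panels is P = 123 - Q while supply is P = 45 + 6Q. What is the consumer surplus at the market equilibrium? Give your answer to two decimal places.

62.08

Setting demand equal to supply, 78 = 7Q, so Q* = 11.1429 and P* = 111.8571.
CS is the area between the demand curve and P* from 0 to Q*: (1/2)(11.1429)(11.1429) = 62.0816.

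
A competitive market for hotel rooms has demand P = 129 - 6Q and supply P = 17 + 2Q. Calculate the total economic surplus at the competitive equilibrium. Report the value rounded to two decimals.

Equilibrium: 129 - 6Q = 17 + 2Q, so Q* = 14 and P* = 45.
CS = (1/2)(14)(84) = 588 and PS = (1/2)(14)(28) = 196, so total surplus = 784.

784.00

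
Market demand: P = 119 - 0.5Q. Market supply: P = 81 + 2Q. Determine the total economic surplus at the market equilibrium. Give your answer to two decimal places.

Setting demand equal to supply, 38 = 2.5Q, so Q* = 15.2 and P* = 111.4.
CS = (1/2)(15.2)(7.6) = 57.76 and PS = (1/2)(15.2)(30.4) = 231.04, so total surplus = 288.8.

288.80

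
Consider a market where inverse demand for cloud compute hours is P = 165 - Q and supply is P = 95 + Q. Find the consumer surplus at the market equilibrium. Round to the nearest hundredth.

612.50

Equilibrium: 165 - Q = 95 + Q, so Q* = 35 and P* = 130.
The demand choke price is 165, so CS = (1/2)(Q*)(165 - P*) = (1/2)(35)(35) = 612.5.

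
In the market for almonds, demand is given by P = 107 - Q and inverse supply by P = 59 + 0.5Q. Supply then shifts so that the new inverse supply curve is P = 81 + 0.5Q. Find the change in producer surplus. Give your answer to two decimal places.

-180.89

Initial equilibrium: Q_0 = 32, P_0 = 75; CS_0 = (1/2)(32)(32) = 512, PS_0 = (1/2)(32)(16) = 256.
New equilibrium: 107 - Q = 81 + 0.5Q gives Q_1 = 17.3333, P_1 = 89.6667; CS_1 = 150.2222, PS_1 = 75.1111.
Change in producer surplus = 75.1111 - 256 = -180.8889.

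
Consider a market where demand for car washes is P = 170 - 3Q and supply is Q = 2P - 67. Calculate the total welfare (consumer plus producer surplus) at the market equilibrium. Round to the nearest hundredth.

Rewriting supply in inverse form: P = 33.5 + 0.5Q.
Equilibrium: 170 - 3Q = 33.5 + 0.5Q, so Q* = 39 and P* = 53.
CS = (1/2)(39)(117) = 2281.5 and PS = (1/2)(39)(19.5) = 380.25, so total surplus = 2661.75.

2661.75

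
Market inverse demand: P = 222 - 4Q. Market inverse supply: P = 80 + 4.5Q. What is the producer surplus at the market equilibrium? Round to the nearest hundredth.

Equilibrium: 222 - 4Q = 80 + 4.5Q, so Q* = 16.7059 and P* = 155.1765.
The supply curve's price intercept is 80, so PS = (1/2)(Q*)(P* - 80) = (1/2)(16.7059)(75.1765) = 627.9446.

627.94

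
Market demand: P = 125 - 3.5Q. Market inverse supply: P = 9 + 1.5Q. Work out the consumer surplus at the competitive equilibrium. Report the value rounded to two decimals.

Equilibrium: 125 - 3.5Q = 9 + 1.5Q, so Q* = 23.2 and P* = 43.8.
The demand choke price is 125, so CS = (1/2)(Q*)(125 - P*) = (1/2)(23.2)(81.2) = 941.92.

941.92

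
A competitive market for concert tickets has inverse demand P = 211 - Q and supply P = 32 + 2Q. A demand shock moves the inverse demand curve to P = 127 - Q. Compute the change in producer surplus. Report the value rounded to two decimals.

-2557.33

Initial equilibrium: Q_0 = 59.6667, P_0 = 151.3333; CS_0 = (1/2)(59.6667)(59.6667) = 1780.0556, PS_0 = (1/2)(59.6667)(119.3333) = 3560.1111.
New equilibrium: 127 - Q = 32 + 2Q gives Q_1 = 31.6667, P_1 = 95.3333; CS_1 = 501.3889, PS_1 = 1002.7778.
Change in producer surplus = 1002.7778 - 3560.1111 = -2557.3333.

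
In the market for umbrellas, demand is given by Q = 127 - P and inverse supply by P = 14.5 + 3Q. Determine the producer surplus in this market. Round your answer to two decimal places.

1186.52

Rewriting demand in inverse form: P = 127 - Q.
Equilibrium: 127 - Q = 14.5 + 3Q, so Q* = 28.125 and P* = 98.875.
Producer surplus is the triangle above supply below P*: (1/2)(28.125)(98.875 - 14.5) = (1/2)(28.125)(84.375) = 1186.5234.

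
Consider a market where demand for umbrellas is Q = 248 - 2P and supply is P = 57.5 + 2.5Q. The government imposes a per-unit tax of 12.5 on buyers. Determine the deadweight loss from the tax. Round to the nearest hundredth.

26.04

Rewriting demand in inverse form: P = 124 - 0.5Q.
Without the tax, 124 - 0.5Q = 57.5 + 2.5Q so Q* = 22.1667 and P* = 112.9167.
With the tax, buyers' net willingness to pay falls by 12.5: (124 - 12.5) - 0.5Q = 57.5 + 2.5Q, so Q_t = 18. Buyers pay P_b = 115; sellers receive P_s = P_b - 12.5 = 102.5.
Deadweight loss is the triangle between the curves from Q_t to Q*: (1/2)(22.1667 - 18)(12.5) = 26.0417.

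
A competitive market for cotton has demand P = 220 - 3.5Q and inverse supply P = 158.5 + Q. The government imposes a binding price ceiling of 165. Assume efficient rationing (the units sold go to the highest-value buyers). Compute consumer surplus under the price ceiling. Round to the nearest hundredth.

283.56

Free-market equilibrium: 220 - 3.5Q = 158.5 + Q gives Q* = 13.6667, P* = 172.1667.
At P = 165, sellers supply (165 - 158.5)/1 = 6.5 while buyers want more, so the quantity traded is 6.5 at price 165.
The demand price at Q = 6.5 is 197.25. CS is the trapezoid between demand and 165 over [0, 6.5]: (1/2)[(220 - 165) + (197.25 - 165)](6.5) = 283.5625.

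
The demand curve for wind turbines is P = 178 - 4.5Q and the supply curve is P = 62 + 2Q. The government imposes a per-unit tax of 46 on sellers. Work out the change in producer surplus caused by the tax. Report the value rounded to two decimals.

Without the tax, 178 - 4.5Q = 62 + 2Q so Q* = 17.8462 and P* = 97.6923.
With the tax, sellers need 46 more per unit: 178 - 4.5Q = 62 + 2Q + 46, so Q_t = 10.7692. Buyers pay P_b = 129.5385; sellers receive P_s = P_b - 46 = 83.5385.
Producers lose the trapezoid between P_s and P* out to Q_t plus the triangle from Q_t to Q*: change in PS = 115.9763 - 318.4852 = -202.5089.

-202.51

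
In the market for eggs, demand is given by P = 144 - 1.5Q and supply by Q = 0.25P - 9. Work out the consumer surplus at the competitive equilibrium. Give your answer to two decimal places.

Rewriting supply in inverse form: P = 36 + 4Q.
Equilibrium: 144 - 1.5Q = 36 + 4Q, so Q* = 19.6364 and P* = 114.5455.
The demand choke price is 144, so CS = (1/2)(Q*)(144 - P*) = (1/2)(19.6364)(29.4545) = 289.1901.

289.19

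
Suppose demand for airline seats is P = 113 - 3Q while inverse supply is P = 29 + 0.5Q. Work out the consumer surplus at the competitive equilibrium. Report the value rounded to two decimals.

Set 113 - 3Q = 29 + 0.5Q, which gives 84 = 3.5Q, so Q* = 24 and P* = 113 - 3(24) = 41.
The demand choke price is 113, so CS = (1/2)(Q*)(113 - P*) = (1/2)(24)(72) = 864.

864.00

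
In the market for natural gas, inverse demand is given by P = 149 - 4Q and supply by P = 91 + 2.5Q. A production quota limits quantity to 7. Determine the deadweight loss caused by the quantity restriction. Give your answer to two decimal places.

Without the quota, 149 - 4Q = 91 + 2.5Q gives Q* = 8.9231.
At Q = 7 the demand price is 149 - 4(7) = 121 and the supply price is 91 + 2.5(7) = 108.5.
Deadweight loss is the triangle between the curves from 7 to 8.9231: (1/2)(121 - 108.5)(8.9231 - 7) = 12.0192.

12.02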